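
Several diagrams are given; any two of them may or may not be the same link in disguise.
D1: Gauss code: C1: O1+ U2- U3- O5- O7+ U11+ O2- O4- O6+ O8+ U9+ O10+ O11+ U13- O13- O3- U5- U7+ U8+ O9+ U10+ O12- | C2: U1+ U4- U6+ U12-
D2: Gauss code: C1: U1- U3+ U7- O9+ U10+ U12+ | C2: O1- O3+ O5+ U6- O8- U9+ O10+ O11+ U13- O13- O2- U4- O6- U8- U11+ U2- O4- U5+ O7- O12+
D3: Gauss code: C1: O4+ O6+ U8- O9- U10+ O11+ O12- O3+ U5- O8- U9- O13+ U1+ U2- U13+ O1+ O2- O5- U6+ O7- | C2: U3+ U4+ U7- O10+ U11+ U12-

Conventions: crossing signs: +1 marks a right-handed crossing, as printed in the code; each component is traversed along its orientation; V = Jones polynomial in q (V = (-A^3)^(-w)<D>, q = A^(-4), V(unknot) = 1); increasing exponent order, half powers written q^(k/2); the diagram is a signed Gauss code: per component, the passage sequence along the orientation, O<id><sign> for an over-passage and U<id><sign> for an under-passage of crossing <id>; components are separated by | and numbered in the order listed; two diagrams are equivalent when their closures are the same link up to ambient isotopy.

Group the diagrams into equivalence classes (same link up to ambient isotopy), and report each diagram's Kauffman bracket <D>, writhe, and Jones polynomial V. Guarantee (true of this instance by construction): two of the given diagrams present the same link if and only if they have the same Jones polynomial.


classes: {D1} | {D2, D3}
V(D1) = -q^(1/2) - q^(3/2) - q^(5/2) + q^(9/2)  [13 crossings, <D> = -A^-15 + A^-7 + A^-3 + A, w = +1]
V(D2) = q^(-7/2) - q^(-5/2) + q^(-3/2) - 2q^(-1/2) - q^(3/2)  [13 crossings, <D> = A^-9 + 2A^-1 - A^3 + A^7 - A^11, w = -1]
V(D3) = q^(-7/2) - q^(-5/2) + q^(-3/2) - 2q^(-1/2) - q^(3/2)  [13 crossings, <D> = A^-3 + 2A^5 - A^9 + A^13 - A^17, w = +1]
note: 2 classes among 3 diagrams; unequal V(q) rules out equality


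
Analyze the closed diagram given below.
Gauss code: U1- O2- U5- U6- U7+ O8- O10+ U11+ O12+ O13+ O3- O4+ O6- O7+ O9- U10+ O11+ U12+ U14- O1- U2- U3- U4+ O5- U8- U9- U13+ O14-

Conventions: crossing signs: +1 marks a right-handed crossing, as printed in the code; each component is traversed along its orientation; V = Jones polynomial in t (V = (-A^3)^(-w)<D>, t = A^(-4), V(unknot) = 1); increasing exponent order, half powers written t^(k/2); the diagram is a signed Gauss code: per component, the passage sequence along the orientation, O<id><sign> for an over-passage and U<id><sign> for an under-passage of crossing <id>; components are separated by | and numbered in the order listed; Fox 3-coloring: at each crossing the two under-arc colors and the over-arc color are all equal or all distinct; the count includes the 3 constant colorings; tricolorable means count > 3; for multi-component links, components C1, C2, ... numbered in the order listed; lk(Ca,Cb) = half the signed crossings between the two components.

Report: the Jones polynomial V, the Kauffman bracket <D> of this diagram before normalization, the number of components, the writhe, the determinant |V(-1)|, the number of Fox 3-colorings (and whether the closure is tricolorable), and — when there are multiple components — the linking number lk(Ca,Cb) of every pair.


Jones polynomial: V(t) = -t^-6 + t^-5 - 2t^-4 + 3t^-3 - 2t^-2 + 3t^-1 - 1 + t - t^2
<D> = -A^-14 + A^-10 - A^-6 + 3A^-2 - 2A^2 + 3A^6 - 2A^10 + A^14 - A^18; writhe -2
components 1, writhe -2 (14 crossings)
3-colorings: 9 of 3^14, det 15 — tricolorable
note: |V(-1)| = 15: so tricolorable, since 3 divides 15


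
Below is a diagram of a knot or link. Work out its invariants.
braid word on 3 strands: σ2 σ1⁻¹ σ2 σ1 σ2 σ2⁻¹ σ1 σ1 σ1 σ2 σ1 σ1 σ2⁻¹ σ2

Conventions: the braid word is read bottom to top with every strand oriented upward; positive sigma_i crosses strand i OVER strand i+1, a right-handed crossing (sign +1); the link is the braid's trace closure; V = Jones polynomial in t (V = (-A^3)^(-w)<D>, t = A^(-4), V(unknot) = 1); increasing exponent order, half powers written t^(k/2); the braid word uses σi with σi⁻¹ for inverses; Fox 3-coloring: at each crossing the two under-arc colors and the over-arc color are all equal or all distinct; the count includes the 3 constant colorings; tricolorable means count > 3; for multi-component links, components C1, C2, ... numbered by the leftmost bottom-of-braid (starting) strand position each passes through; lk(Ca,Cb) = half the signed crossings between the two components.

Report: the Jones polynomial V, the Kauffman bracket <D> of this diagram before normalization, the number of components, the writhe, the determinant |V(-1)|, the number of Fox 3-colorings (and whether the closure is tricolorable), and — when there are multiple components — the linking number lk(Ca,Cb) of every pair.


Jones polynomial: V(t) = t^3 + t^5 - t^8
<D> = -A^-8 + A^4 + A^12; writhe +8
components 1, writhe +8 (14 crossings)
3-colorings: 9 of 3^14, det 3 — tricolorable
note: |V(-1)| = 3: so tricolorable, since 3 divides 3


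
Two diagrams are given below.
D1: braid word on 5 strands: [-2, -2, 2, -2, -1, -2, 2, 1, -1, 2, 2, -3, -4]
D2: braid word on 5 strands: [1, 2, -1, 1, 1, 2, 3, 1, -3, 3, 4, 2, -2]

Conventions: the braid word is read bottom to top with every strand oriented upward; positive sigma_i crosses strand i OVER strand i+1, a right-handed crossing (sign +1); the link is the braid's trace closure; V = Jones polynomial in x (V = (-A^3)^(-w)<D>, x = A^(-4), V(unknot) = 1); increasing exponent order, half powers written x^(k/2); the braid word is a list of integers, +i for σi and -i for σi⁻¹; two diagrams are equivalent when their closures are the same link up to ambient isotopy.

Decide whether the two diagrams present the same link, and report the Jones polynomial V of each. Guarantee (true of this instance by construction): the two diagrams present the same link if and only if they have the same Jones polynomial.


equivalent: no
V(D1) = -x^(-1/2) - x^(1/2)  (w -3, c 13, <D> = A^-11 + A^-7)
V(D2) = -x^(3/2) - x^(7/2) + x^(9/2) - x^(11/2)  (w +7, c 13, <D> = A^-1 - A^3 + A^7 + A^15)
why: 2 values of V(x) split the 2 diagrams


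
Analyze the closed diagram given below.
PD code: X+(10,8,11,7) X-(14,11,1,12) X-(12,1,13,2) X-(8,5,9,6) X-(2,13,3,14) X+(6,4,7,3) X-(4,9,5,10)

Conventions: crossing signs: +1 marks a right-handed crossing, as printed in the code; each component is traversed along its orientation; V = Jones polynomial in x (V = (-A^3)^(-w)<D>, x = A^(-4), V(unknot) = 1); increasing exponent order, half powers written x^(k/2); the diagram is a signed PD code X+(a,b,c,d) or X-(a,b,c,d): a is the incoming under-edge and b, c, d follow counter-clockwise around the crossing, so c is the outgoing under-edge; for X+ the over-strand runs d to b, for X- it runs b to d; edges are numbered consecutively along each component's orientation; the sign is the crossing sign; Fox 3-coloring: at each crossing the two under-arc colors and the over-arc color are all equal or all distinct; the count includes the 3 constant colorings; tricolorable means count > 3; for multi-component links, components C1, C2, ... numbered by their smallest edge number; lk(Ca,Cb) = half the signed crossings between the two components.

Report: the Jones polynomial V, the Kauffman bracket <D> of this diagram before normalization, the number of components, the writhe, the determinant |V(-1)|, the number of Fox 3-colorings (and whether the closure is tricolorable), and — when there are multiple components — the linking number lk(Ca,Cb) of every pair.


V = -x^-6 + 2x^-5 - 2x^-4 + 3x^-3 - 3x^-2 + 2x^-1 - 1 + x
<D> = -A^-13 + A^-9 - 2A^-5 + 3A^-1 - 3A^3 + 2A^7 - 2A^11 + A^15 (w = -3)
1 component over 7 crossings, w = -3
9 Fox colorings among 3^7, |V(-1)| = 15: tricolorable
why: V spans 7 powers of x: at least 7 crossings in any diagram


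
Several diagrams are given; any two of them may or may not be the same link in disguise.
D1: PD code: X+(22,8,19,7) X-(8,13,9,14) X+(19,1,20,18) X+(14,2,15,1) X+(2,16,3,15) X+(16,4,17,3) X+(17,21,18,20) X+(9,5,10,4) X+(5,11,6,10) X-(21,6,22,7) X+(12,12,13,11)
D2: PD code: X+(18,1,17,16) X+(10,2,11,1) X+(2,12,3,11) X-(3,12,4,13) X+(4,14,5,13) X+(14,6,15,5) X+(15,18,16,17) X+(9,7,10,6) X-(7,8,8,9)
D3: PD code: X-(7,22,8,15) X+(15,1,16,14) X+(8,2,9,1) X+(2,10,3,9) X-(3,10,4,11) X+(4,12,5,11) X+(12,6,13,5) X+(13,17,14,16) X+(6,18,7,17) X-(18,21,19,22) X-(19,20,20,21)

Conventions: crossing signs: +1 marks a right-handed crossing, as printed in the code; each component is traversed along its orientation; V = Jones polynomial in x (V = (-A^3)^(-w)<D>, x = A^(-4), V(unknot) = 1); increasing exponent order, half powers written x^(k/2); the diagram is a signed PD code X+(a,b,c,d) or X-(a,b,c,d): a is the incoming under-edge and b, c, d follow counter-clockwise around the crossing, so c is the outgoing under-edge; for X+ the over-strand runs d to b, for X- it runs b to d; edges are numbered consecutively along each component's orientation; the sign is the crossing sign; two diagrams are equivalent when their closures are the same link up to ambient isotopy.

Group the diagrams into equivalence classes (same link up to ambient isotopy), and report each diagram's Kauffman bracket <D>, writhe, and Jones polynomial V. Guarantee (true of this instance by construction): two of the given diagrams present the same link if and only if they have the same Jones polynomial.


equivalence classes: {D1, D2, D3}
D1 (bracket -A^-5 + A^-1 - A^3 + 2A^7 + A^15; 11 crossings at w = +7): V = -x^(3/2) - 2x^(7/2) + x^(9/2) - x^(11/2) + x^(13/2)
D2 (bracket -A^-11 + A^-7 - A^-3 + 2A + A^9; 9 crossings at w = +5): V = -x^(3/2) - 2x^(7/2) + x^(9/2) - x^(11/2) + x^(13/2)
V(D3) = -x^(3/2) - 2x^(7/2) + x^(9/2) - x^(11/2) + x^(13/2)  [11 crossings, <D> = -A^-17 + A^-13 - A^-9 + 2A^-5 + A^3, w = +3]
key observation: one V(x) for all 3 diagrams — one class (guaranteed)


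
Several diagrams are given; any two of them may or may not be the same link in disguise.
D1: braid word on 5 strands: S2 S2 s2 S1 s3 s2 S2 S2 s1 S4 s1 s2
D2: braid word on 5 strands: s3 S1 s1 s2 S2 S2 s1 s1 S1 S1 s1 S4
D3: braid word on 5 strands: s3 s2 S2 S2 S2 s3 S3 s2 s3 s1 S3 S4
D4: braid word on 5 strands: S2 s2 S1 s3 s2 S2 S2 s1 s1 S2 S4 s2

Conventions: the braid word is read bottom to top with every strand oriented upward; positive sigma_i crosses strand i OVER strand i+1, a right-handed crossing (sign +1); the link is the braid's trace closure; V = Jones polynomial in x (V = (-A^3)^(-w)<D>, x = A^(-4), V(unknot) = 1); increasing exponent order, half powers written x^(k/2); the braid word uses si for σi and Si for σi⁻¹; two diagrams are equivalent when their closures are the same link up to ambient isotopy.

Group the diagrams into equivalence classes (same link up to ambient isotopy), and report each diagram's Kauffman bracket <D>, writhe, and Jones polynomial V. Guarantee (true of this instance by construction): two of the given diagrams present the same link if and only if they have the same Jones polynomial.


equivalence classes: {D1, D2, D3, D4}
D1 (bracket 1; 12 crossings at w = 0): V = 1
V(D2) = 1  [12 crossings, <D> = 1, w = 0]
V(D3) = 1  [12 crossings, <D> = 1, w = 0]
V(D4) = 1  (w 0, c 12, <D> = 1)
key observation: all 4 diagrams share one V(x), hence one class


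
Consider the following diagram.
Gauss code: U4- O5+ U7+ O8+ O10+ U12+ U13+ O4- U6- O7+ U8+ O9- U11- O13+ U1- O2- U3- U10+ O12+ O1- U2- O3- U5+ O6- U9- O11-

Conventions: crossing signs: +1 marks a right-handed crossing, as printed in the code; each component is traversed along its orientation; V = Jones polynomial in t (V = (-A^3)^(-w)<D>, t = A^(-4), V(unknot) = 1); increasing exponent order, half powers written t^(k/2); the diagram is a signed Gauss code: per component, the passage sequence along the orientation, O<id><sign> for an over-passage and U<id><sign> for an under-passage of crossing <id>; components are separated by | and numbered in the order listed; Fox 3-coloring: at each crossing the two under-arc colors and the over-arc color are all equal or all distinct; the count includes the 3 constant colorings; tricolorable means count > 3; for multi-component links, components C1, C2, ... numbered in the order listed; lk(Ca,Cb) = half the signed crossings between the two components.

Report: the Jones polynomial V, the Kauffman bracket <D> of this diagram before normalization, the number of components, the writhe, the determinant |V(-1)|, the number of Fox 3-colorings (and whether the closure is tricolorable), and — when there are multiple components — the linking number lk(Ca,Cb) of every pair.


V = t^-5 - 3t^-4 + 6t^-3 - 9t^-2 + 11t^-1 - 11 + 11t - 9t^2 + 6t^3 - 3t^4 + t^5
<D> = -A^-23 + 3A^-19 - 6A^-15 + 9A^-11 - 11A^-7 + 11A^-3 - 11A + 9A^5 - 6A^9 + 3A^13 - A^17 (w = -1)
1 component over 13 crossings, w = -1
3 Fox colorings among 3^13, |V(-1)| = 71: not tricolorable
why: w = -1 (over 13 crossings) is diagram-only; (-A^3)^(1) removes it from V


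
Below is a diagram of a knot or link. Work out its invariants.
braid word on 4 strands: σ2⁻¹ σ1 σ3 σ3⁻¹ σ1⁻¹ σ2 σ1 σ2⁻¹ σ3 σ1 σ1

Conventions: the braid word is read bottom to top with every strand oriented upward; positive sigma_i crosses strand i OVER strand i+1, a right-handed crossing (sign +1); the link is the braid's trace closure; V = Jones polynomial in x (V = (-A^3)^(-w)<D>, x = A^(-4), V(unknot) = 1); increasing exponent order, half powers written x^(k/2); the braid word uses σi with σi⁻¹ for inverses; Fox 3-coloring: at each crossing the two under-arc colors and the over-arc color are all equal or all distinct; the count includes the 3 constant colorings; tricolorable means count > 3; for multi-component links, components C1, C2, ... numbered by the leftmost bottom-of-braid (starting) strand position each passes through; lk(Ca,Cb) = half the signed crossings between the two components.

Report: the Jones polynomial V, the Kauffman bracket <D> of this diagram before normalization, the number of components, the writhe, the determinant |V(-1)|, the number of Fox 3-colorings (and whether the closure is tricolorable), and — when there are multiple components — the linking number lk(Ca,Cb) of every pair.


V = x + x^3 - x^4
<D> = A^-7 - A^-3 - A^5 (w = +3)
1 component over 11 crossings, w = +3
9 Fox colorings among 3^11, |V(-1)| = 3: tricolorable
why: |V(-1)| = 3: so tricolorable, since 3 divides 3


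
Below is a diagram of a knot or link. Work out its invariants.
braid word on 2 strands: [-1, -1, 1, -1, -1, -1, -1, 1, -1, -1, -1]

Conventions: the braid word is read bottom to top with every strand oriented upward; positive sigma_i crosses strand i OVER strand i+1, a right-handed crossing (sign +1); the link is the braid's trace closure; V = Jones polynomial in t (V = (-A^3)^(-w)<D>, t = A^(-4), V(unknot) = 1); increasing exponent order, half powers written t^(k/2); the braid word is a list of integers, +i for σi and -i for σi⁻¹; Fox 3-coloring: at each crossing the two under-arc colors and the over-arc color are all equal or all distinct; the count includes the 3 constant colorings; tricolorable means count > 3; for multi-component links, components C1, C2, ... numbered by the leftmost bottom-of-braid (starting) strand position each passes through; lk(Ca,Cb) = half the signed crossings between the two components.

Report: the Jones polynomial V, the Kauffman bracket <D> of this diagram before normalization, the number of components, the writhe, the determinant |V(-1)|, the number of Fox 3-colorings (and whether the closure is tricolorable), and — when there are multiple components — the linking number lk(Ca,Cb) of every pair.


V(t) = -t^-10 + t^-9 - t^-8 + t^-7 - t^-6 + t^-5 + t^-3
bracket: -A^-9 - A^-1 + A^3 - A^7 + A^11 - A^15 + A^19, w = -7
1 component, writhe -7, over 11 crossings
det 7, colorings 3 of 3^11 — not tricolorable
observation: inverse pairs cancel, leaving σ1⁻¹ σ1⁻¹ σ1⁻¹ σ1⁻¹ σ1⁻¹ σ1⁻¹ σ1⁻¹


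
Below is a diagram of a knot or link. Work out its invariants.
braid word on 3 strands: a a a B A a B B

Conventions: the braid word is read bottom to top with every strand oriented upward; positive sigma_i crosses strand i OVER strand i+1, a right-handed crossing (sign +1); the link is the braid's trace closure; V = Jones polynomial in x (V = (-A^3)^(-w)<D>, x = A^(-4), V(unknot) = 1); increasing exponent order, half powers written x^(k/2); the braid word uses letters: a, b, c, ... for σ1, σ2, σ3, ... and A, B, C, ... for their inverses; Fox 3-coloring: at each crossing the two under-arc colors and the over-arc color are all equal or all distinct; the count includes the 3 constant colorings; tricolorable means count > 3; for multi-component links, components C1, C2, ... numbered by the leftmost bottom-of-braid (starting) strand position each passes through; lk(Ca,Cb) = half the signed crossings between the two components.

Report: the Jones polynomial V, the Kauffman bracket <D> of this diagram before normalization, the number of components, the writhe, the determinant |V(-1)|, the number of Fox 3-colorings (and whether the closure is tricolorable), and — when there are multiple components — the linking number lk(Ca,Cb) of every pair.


Jones polynomial: V(x) = -x^-3 + x^-2 - x^-1 + 3 - x + x^2 - x^3
<D> = -A^-12 + A^-8 - A^-4 + 3 - A^4 + A^8 - A^12; writhe 0
components 1, writhe 0 (8 crossings)
3-colorings: 27 of 3^8, det 9 — tricolorable
note: V is palindromic (span 6, det 9): x -> 1/x fixes it; necessary, not sufficient, for amphichirality


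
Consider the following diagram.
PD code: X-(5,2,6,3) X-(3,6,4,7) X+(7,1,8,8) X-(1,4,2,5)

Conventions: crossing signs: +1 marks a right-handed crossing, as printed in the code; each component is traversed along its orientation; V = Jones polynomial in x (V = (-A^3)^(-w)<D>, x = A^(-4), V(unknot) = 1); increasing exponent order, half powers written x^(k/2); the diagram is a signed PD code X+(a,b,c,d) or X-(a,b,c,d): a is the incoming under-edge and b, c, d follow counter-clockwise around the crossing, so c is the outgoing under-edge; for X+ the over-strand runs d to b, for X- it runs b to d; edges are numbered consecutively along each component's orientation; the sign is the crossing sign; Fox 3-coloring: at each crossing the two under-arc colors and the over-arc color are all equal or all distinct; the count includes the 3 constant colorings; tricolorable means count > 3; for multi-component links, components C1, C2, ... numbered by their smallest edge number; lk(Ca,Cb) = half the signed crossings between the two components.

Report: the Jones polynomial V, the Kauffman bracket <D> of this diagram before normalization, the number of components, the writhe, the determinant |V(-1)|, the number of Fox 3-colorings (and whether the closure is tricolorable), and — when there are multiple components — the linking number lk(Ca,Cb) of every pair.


V(x) = -x^-4 + x^-3 + x^-1
bracket: A^-2 + A^6 - A^10, w = -2
1 component, writhe -2, over 4 crossings
det 3, colorings 9 of 3^4 — tricolorable
observation: |V(-1)| = 3: so tricolorable, since 3 divides 3


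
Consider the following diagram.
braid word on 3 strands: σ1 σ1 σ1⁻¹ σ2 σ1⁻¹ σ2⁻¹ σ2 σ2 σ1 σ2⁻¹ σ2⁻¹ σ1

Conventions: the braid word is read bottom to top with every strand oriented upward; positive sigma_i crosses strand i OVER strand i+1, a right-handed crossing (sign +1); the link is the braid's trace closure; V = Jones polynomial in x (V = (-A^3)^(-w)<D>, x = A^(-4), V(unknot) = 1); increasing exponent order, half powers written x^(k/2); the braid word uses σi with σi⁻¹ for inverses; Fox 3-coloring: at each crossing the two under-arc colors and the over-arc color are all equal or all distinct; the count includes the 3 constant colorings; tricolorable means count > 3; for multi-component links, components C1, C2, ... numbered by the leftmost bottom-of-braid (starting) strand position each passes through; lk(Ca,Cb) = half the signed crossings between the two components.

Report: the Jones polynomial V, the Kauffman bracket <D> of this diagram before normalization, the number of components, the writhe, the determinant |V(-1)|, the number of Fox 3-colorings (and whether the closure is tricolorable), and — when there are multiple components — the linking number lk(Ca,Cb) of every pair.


V(x) = -x^-1 + 2 - x + 2x^2 - x^3 + x^4 - x^5
bracket: -A^-14 + A^-10 - A^-6 + 2A^-2 - A^2 + 2A^6 - A^10, w = +2
1 component, writhe +2, over 12 crossings
det 9, colorings 9 of 3^12 — tricolorable
observation: the word shrinks to σ1 σ2 σ1⁻¹ σ2 σ1 σ2⁻¹ σ2⁻¹ σ1 after cancelling


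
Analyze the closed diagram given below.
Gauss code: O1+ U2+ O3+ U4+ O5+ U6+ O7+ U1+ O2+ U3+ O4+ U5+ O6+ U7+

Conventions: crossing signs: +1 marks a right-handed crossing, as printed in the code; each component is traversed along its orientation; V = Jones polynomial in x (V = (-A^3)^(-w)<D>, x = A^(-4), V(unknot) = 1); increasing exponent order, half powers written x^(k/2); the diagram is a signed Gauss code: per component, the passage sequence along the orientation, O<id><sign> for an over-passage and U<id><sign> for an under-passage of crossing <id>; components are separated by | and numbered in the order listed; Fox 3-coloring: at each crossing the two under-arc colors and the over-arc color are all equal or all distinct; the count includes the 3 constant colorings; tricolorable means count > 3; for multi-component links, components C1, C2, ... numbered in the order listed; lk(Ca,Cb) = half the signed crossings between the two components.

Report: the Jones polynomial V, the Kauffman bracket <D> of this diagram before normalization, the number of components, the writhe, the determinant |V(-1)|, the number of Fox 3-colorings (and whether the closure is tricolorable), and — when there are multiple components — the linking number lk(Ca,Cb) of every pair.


V(x) = x^3 + x^5 - x^6 + x^7 - x^8 + x^9 - x^10
bracket: A^-19 - A^-15 + A^-11 - A^-7 + A^-3 - A - A^9, w = +7
1 component, writhe +7, over 7 crossings
det 7, colorings 3 of 3^7 — not tricolorable
observation: w = +7 shifts under R1 moves; the (-A^3)^(-7) factor cancels that in V


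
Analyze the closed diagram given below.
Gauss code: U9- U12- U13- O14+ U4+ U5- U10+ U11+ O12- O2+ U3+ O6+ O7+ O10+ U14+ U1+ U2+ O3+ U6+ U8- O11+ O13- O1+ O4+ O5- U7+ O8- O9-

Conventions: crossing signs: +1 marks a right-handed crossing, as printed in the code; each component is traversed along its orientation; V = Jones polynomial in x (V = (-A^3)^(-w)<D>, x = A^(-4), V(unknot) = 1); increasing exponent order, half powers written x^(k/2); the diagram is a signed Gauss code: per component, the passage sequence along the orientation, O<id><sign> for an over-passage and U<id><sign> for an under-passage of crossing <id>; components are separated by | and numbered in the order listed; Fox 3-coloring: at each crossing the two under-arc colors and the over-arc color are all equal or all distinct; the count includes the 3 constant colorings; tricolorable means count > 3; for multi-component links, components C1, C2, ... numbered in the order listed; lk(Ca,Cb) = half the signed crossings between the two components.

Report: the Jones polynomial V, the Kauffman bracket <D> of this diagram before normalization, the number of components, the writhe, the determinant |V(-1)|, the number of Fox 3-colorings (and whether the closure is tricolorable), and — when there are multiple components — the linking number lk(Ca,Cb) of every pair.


V(x) = x - 2x^2 + 3x^3 - 2x^4 + 3x^5 - 2x^6 + x^7 - x^8
bracket: -A^-20 + A^-16 - 2A^-12 + 3A^-8 - 2A^-4 + 3 - 2A^4 + A^8, w = +4
1 component, writhe +4, over 14 crossings
det 15, colorings 9 of 3^14 — tricolorable
observation: V spans 7 powers of x: at least 7 crossings in any diagram


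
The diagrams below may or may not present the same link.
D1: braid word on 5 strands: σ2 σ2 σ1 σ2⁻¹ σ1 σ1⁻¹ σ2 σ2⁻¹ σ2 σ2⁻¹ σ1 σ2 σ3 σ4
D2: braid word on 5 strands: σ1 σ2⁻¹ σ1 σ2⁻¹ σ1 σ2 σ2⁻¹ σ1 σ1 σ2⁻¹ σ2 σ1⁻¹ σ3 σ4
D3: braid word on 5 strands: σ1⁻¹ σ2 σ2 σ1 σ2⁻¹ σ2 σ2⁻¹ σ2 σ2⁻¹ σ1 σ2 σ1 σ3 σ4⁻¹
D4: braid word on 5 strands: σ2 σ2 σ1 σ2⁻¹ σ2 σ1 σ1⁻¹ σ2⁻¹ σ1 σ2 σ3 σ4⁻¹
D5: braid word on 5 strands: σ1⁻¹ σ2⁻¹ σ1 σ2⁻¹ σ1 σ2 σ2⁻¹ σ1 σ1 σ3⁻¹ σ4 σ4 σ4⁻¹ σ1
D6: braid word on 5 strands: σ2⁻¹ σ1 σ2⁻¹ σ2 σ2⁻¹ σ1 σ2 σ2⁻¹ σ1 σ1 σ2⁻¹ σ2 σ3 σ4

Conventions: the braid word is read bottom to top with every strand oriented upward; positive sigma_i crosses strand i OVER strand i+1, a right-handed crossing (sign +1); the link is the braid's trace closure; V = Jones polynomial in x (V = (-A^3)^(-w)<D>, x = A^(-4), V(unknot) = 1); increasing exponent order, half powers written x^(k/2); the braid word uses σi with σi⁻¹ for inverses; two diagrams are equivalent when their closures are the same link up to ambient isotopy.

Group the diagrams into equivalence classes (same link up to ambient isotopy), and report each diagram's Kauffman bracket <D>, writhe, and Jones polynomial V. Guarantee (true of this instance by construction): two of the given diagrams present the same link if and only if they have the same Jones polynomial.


grouping into links: {D1, D3, D4} | {D2, D5, D6}
V(D1) = x - x^2 + 2x^3 - x^4 + x^5 - x^6  (w +6, c 14, <D> = -A^-6 + A^-2 - A^2 + 2A^6 - A^10 + A^14)
V(D2) = x^-1 - 1 + 2x - 2x^2 + 2x^3 - 2x^4 + x^5  [14 crossings, <D> = A^-8 - 2A^-4 + 2 - 2A^4 + 2A^8 - A^12 + A^16, w = +4]
D3 (bracket -A^-12 + A^-8 - A^-4 + 2 - A^4 + A^8; 14 crossings at w = +4): V = x - x^2 + 2x^3 - x^4 + x^5 - x^6
V(D4) = x - x^2 + 2x^3 - x^4 + x^5 - x^6  (w +4, c 12, <D> = -A^-12 + A^-8 - A^-4 + 2 - A^4 + A^8)
V(D5) = x^-1 - 1 + 2x - 2x^2 + 2x^3 - 2x^4 + x^5  (w +2, c 14, <D> = A^-14 - 2A^-10 + 2A^-6 - 2A^-2 + 2A^2 - A^6 + A^10)
V(D6) = x^-1 - 1 + 2x - 2x^2 + 2x^3 - 2x^4 + x^5  [14 crossings, <D> = A^-8 - 2A^-4 + 2 - 2A^4 + 2A^8 - A^12 + A^16, w = +4]
why: V(x) takes 2 values over 6 diagrams, fixing the grouping


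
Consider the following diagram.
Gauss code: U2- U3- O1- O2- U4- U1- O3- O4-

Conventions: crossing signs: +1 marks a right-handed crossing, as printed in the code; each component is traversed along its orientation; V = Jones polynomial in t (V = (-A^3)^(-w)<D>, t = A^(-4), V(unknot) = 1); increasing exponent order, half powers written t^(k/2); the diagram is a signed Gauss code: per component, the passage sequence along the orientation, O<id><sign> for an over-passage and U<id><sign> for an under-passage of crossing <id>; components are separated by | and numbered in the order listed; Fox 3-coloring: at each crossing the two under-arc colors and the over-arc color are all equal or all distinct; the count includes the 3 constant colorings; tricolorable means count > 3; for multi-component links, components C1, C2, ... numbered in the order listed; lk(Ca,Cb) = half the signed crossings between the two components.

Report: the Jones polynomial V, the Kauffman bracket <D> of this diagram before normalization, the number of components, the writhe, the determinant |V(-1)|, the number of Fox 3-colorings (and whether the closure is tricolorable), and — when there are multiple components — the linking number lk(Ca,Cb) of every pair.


V(t) = -t^-4 + t^-3 + t^-1
bracket: A^-8 + 1 - A^4, w = -4
1 component, writhe -4, over 4 crossings
det 3, colorings 9 of 3^4 — tricolorable
observation: V spans 3 powers of t: at least 3 crossings in any diagram


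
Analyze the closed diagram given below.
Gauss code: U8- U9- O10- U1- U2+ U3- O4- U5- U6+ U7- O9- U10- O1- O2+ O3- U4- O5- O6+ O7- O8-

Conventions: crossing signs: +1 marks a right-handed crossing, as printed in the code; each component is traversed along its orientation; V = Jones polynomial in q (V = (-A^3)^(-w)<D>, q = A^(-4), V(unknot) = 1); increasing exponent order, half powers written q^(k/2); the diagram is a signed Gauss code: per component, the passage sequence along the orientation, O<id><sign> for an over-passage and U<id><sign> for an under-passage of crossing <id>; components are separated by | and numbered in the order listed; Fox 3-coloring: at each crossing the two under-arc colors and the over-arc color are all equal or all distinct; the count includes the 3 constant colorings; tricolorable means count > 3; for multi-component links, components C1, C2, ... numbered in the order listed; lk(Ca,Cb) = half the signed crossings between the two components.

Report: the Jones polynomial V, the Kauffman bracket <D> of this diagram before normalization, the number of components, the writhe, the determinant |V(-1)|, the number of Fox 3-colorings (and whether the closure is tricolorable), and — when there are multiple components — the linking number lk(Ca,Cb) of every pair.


V(q) = -q^-7 + q^-6 - q^-5 + q^-4 + q^-2
bracket: A^-10 + A^-2 - A^2 + A^6 - A^10, w = -6
1 component, writhe -6, over 10 crossings
det 5, colorings 3 of 3^10 — not tricolorable
observation: V spans 5 powers of q: at least 5 crossings in any diagram


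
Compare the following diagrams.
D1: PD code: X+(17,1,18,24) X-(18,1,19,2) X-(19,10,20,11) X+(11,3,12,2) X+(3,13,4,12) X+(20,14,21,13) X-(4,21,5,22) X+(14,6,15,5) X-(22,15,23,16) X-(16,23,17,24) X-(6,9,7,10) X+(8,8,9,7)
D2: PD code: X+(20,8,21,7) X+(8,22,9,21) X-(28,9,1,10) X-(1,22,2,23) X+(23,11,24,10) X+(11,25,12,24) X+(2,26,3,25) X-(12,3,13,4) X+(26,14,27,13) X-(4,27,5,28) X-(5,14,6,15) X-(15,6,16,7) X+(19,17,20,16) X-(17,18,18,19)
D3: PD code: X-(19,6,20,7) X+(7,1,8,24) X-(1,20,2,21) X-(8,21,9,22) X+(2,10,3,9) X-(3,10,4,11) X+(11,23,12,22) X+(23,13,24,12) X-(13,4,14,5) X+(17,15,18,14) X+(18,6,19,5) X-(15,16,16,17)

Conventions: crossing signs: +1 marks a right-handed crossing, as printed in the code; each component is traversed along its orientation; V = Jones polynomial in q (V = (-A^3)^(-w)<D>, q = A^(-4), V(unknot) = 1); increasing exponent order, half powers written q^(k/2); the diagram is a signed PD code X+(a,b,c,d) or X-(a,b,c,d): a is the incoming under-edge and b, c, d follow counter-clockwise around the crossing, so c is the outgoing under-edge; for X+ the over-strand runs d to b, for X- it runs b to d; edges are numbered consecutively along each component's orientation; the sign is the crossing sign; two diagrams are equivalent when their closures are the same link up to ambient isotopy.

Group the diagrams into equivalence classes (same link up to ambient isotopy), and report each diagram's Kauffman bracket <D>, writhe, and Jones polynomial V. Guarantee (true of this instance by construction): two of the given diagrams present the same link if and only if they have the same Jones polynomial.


equivalence classes: {D1, D2} | {D3}
D1 (bracket -A^-12 + 2A^-8 - 2A^-4 + 3 - 2A^4 + 2A^8 - A^12; 12 crossings at w = 0): V = -q^-3 + 2q^-2 - 2q^-1 + 3 - 2q + 2q^2 - q^3
V(D2) = -q^-3 + 2q^-2 - 2q^-1 + 3 - 2q + 2q^2 - q^3  [14 crossings, <D> = -A^-12 + 2A^-8 - 2A^-4 + 3 - 2A^4 + 2A^8 - A^12, w = 0]
V(D3) = q^-2 - q^-1 + 1 - q + q^2  [12 crossings, <D> = A^-8 - A^-4 + 1 - A^4 + A^8, w = 0]
key observation: V(q) takes 2 values over 3 diagrams, fixing the grouping


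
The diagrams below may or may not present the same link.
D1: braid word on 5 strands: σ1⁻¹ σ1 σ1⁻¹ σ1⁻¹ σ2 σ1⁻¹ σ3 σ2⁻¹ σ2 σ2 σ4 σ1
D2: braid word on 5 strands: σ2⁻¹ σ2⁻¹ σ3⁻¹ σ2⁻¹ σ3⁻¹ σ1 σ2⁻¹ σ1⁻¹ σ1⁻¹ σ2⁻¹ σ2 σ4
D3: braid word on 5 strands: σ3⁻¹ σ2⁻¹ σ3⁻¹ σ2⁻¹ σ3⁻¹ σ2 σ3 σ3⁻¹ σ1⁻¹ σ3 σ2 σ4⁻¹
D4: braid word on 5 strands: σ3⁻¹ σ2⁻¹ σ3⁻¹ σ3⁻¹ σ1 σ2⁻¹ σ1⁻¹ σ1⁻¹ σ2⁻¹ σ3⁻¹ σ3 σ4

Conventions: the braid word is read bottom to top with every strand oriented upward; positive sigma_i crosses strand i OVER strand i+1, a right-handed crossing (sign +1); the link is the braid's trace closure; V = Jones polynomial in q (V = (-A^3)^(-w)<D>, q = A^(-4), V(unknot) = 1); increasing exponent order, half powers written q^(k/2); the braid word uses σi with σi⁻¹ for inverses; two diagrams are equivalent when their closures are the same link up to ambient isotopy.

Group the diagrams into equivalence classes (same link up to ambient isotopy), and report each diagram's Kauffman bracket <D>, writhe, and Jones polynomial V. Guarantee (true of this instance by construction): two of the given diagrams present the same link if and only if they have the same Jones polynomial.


grouping into links: {D1} | {D2, D4} | {D3}
V(D1) = q^-2 - q^-1 + 1 - q + q^2  (w +2, c 12, <D> = A^-2 - A^2 + A^6 - A^10 + A^14)
V(D2) = -q^-9 + q^-8 - 2q^-7 + 3q^-6 - 2q^-5 + 2q^-4 - q^-3 + q^-2  [12 crossings, <D> = A^-10 - A^-6 + 2A^-2 - 2A^2 + 3A^6 - 2A^10 + A^14 - A^18, w = -6]
D3 (bracket A^-12; 12 crossings at w = -4): V = 1
V(D4) = -q^-9 + q^-8 - 2q^-7 + 3q^-6 - 2q^-5 + 2q^-4 - q^-3 + q^-2  [12 crossings, <D> = A^-10 - A^-6 + 2A^-2 - 2A^2 + 3A^6 - 2A^10 + A^14 - A^18, w = -6]
why: 3 classes among 4 diagrams; unequal V(q) rules out equality


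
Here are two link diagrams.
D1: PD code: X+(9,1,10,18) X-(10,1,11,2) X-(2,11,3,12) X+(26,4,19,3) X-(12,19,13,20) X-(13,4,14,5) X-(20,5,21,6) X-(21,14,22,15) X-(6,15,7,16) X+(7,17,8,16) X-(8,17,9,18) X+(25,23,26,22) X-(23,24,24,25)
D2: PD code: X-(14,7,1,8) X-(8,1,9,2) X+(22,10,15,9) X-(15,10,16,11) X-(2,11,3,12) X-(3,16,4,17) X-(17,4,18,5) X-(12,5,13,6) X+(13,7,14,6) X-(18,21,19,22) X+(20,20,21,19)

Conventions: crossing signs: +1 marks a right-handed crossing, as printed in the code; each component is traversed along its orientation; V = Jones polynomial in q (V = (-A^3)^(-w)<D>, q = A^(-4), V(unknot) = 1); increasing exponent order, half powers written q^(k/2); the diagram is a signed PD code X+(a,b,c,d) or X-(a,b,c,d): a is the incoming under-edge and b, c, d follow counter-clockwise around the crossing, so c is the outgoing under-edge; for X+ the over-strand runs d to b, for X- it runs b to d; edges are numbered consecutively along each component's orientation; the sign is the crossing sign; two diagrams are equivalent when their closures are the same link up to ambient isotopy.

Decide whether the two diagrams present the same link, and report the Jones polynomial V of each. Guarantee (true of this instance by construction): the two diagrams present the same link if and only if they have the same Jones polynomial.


same link: yes
V(D1) = q^(-13/2) - q^(-11/2) + q^(-9/2) - 2q^(-7/2) - q^(-3/2)  [13 crossings, <D> = A^-9 + 2A^-1 - A^3 + A^7 - A^11, w = -5]
V(D2) = q^(-13/2) - q^(-11/2) + q^(-9/2) - 2q^(-7/2) - q^(-3/2)  (w -5, c 11, <D> = A^-9 + 2A^-1 - A^3 + A^7 - A^11)
note: all 2 diagrams share one V(q), hence one class


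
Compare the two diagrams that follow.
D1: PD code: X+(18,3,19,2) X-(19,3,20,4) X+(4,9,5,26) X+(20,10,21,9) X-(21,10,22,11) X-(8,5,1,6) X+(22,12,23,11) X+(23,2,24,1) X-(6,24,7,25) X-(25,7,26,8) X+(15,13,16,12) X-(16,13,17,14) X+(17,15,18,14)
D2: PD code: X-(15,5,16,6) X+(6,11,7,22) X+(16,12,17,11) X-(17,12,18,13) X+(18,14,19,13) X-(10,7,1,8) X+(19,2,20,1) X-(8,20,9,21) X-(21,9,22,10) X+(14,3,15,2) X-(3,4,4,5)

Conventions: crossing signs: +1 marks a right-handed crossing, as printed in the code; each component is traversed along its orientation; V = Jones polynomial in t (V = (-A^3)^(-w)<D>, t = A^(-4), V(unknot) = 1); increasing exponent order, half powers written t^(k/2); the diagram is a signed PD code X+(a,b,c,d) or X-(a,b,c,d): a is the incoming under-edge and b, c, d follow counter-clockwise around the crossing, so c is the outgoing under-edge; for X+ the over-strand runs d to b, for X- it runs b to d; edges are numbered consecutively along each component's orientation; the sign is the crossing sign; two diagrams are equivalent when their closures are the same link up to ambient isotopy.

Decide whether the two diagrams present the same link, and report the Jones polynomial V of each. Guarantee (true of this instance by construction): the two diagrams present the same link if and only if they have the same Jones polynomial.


equivalent: yes
D1 (bracket A^-3 - A + 2A^5 - A^9 + 2A^13 - A^17; 13 crossings at w = +1): V = t^(-7/2) - 2t^(-5/2) + t^(-3/2) - 2t^(-1/2) + t^(1/2) - t^(3/2)
V(D2) = t^(-7/2) - 2t^(-5/2) + t^(-3/2) - 2t^(-1/2) + t^(1/2) - t^(3/2)  (w -1, c 11, <D> = A^-9 - A^-5 + 2A^-1 - A^3 + 2A^7 - A^11)
key observation: from 13 to 11 crossings by R-moves: one link, two diagrams


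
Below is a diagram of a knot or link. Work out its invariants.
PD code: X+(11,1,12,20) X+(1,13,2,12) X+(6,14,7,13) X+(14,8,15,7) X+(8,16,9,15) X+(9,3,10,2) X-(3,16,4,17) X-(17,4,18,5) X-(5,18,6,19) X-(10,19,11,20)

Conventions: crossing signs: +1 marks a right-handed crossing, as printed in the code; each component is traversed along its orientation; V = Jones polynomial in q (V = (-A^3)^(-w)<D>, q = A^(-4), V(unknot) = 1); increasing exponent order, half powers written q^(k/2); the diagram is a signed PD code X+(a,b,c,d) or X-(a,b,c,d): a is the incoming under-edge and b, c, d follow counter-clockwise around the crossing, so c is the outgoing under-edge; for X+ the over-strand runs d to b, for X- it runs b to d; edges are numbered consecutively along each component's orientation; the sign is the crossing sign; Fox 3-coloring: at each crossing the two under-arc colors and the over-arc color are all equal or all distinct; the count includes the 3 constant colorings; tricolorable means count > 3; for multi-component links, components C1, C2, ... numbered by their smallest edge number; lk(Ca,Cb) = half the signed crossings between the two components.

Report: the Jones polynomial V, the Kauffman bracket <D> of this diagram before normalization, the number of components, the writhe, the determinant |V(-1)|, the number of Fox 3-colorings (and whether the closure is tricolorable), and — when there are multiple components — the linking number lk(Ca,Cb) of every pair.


V(q) = -q^-1 + 2 - q + 2q^2 - q^3 + q^4 - q^5
bracket: -A^-14 + A^-10 - A^-6 + 2A^-2 - A^2 + 2A^6 - A^10, w = +2
1 component, writhe +2, over 10 crossings
det 9, colorings 9 of 3^10 — tricolorable
observation: V spans 6 powers of q: at least 6 crossings in any diagram


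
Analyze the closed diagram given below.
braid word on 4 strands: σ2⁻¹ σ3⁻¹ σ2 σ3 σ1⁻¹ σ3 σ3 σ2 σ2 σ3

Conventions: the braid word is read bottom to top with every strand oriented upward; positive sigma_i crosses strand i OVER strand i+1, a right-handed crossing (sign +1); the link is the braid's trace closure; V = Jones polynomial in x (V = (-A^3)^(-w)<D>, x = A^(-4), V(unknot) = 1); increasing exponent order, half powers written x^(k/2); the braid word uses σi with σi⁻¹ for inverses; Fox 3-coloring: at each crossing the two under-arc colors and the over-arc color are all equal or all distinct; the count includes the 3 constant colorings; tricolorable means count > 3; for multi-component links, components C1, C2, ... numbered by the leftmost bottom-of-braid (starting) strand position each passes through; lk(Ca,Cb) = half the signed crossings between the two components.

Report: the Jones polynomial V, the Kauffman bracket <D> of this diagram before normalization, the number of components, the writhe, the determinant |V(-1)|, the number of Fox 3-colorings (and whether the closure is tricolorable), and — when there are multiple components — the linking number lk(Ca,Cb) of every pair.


V(x) = -x^(3/2) + x^(5/2) - 3x^(7/2) + 2x^(9/2) - 2x^(11/2) + 2x^(13/2) - x^(15/2)
bracket: -A^-18 + 2A^-14 - 2A^-10 + 2A^-6 - 3A^-2 + A^2 - A^6, w = +4
2 components, writhe +4, over 10 crossings
lk(C1,C2) = +2
det 12, colorings 9 of 3^10 — tricolorable
observation: det 12 = |V(-1)|; divisible by 3, so tricolorable


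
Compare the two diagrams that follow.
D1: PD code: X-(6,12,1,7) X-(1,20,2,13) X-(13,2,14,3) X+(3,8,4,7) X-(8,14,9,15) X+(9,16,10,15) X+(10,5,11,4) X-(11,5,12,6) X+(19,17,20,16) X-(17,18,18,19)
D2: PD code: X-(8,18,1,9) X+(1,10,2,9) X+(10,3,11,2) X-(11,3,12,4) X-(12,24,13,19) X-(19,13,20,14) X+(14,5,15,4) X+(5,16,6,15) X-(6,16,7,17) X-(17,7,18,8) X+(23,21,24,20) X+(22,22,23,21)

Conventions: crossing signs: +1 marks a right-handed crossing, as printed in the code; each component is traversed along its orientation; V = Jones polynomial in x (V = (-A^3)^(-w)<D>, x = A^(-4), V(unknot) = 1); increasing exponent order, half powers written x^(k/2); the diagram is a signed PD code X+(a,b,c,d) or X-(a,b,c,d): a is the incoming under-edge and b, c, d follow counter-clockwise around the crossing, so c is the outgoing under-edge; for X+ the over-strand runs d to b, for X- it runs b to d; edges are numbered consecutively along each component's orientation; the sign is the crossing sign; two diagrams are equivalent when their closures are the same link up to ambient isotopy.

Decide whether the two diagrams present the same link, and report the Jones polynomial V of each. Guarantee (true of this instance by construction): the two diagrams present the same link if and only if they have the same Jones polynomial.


equivalent: yes
V(D1) = x^-3 + x^-2 + x^-1 + 1  (w -2, c 10, <D> = A^-6 + A^-2 + A^2 + A^6)
V(D2) = x^-3 + x^-2 + x^-1 + 1  (w 0, c 12, <D> = 1 + A^4 + A^8 + A^12)
why: from 10 to 12 crossings by R-moves: one link, two diagrams
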